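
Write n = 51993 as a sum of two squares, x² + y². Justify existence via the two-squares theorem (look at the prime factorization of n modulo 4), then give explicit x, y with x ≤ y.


Step 1: Factor n = 51993 = 3^2 · 53 · 109.
Step 2: Check the mod-4 condition on each prime factor: 3 ≡ 3 (mod 4), exponent 2 (must be even); 53 ≡ 1 (mod 4), exponent 1; 109 ≡ 1 (mod 4), exponent 1.
All primes ≡ 3 (mod 4) appear to even exponent (or don't appear), so by the two-squares theorem n IS expressible as a sum of two squares.
Step 3: Build a representation. Group n = k² · m with k = 3 and m = 53 · 109 = 5777 (a product of primes ≡ 1 (mod 4)); a representation of m scales to one of n via (k·x)² + (k·y)² = k²(x² + y²). Each prime p ≡ 1 (mod 4) is itself a sum of two squares; find a² by testing p − a² for a perfect square:
  53: 53 − 1² = 52, 53 − 2² = 49 = 7² ⇒ 53 = 2² + 7².
  109: 109 − 1² = 108, 109 − 2² = 105, 109 − 3² = 100 = 10² ⇒ 109 = 3² + 10².
  Combine using the Brahmagupta–Fibonacci identity (a² + b²)(c² + d²) = (ac − bd)² + (ad + bc)² = (ac + bd)² + (ad − bc)²:
  53 · 109 = 5777: from (2² + 7²)(3² + 10²), take (2·3 − 7·10, 2·10 + 7·3) = (6 − 70, 20 + 21) = (-64, 41); dropping signs (only squares matter) gives (64, 41); check 64² + 41² = 4096 + 1681 = 5777 ✓.
  Scale by k = 3: (3·64, 3·41) = (192, 123).
Step 4: Order so x ≤ y and verify: 123² + 192² = 15129 + 36864 = 51993 = n. ✓

n = 51993 = 123² + 192² (one valid representation with x ≤ y).


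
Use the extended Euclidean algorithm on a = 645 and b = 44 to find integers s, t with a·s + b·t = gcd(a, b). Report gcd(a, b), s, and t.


Euclidean algorithm on (645, 44) — divide until remainder is 0:
  645 = 14 · 44 + 29
  44 = 1 · 29 + 15
  29 = 1 · 15 + 14
  15 = 1 · 14 + 1
  14 = 14 · 1 + 0
gcd(645, 44) = 1.
Track Bezout coefficients alongside the remainders: start with r₀ = 645 = a·1 + b·0 (s = 1, t = 0) and r₁ = 44 = a·0 + b·1 (s = 0, t = 1); each new remainder r_{k+1} = r_{k-1} − q_k·r_k inherits s_{k+1} = s_{k-1} − q_k·s_k, t_{k+1} = t_{k-1} − q_k·t_k, so r_k = a·s_k + b·t_k at every step:
  q = 14: r = 29, s = 1 − 14·0 = 1, t = 0 − 14·1 = -14  (check: 645·1 + 44·(-14) = 29)
  q = 1: r = 15, s = 0 − 1·1 = -1, t = 1 − 1·(-14) = 15  (check: 645·(-1) + 44·15 = 15)
  q = 1: r = 14, s = 1 − 1·(-1) = 2, t = -14 − 1·15 = -29  (check: 645·2 + 44·(-29) = 14)
  q = 1: r = 1, s = -1 − 1·2 = -3, t = 15 − 1·(-29) = 44  (check: 645·(-3) + 44·44 = 1)
The row with r = 1 (the gcd) gives the Bezout coefficients s = -3, t = 44.
Result: 645 · (-3) + 44 · (44) = 1.

gcd(645, 44) = 1; s = -3, t = 44 (check: 645·(-3) + 44·44 = 1).


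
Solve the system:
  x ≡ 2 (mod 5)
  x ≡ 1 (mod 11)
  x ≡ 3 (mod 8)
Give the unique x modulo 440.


Moduli 5, 11, 8 are pairwise coprime; by CRT there is a unique solution modulo M = 5 · 11 · 8 = 440.
Solve pairwise, accumulating the modulus:
  Start with x ≡ 2 (mod 5).
  Combine with x ≡ 1 (mod 11): since gcd(5, 11) = 1, we get a unique residue mod 55.
    Write x = 2 + 5·t and substitute into x ≡ 1 (mod 11): 5·t ≡ 1 − 2 = -1 (mod 11).
    Reduce coefficients mod 11: 5·t ≡ 10 (mod 11).
    The inverse of 5 mod 11 is 9 (since 5·9 = 45 = 4·11 + 1), so t ≡ 9·10 = 90 ≡ 2 (mod 11).
    Then x = 2 + 5·2 = 12, valid modulo lcm(5, 11) = 55: x ≡ 12 (mod 55).
  Combine with x ≡ 3 (mod 8): since gcd(55, 8) = 1, we get a unique residue mod 440.
    Write x = 12 + 55·t and substitute into x ≡ 3 (mod 8): 55·t ≡ 3 − 12 = -9 (mod 8).
    Reduce coefficients mod 8: 7·t ≡ 7 (mod 8).
    The inverse of 7 mod 8 is 7 (since 7·7 = 49 = 6·8 + 1), so t ≡ 7·7 = 49 ≡ 1 (mod 8).
    Then x = 12 + 55·1 = 67, valid modulo lcm(55, 8) = 440: x ≡ 67 (mod 440).
Verify: 67 mod 5 = 2 ✓, 67 mod 11 = 1 ✓, 67 mod 8 = 3 ✓.

x ≡ 67 (mod 440).


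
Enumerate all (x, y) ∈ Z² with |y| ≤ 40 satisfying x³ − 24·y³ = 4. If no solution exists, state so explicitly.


The equation is x³ - 24y³ = 4. For fixed y, x³ = 24·y³ + 4, so a solution requires the RHS to be a perfect cube.
Strategy: iterate y from -40 to 40, compute RHS = 24·y³ + 4, and check whether it is a (positive or negative) perfect cube.
Check small values of y:
  y = 0: RHS = 4 is not a perfect cube.
  y = 1: RHS = 28 is not a perfect cube.
  y = -1: RHS = -20 is not a perfect cube.
  y = 2: RHS = 196 is not a perfect cube.
  y = -2: RHS = -188 is not a perfect cube.
  y = 3: RHS = 652 is not a perfect cube.
  y = -3: RHS = -644 is not a perfect cube.
Continuing the search up to |y| = 40 finds no solutions either.
No (x, y) in the scanned range satisfies the equation.

No integer solutions with |y| ≤ 40.


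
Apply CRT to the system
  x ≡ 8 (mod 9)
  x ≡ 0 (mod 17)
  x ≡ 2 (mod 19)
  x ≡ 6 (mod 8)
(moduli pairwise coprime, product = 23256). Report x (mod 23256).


Product of moduli M = 9 · 17 · 19 · 8 = 23256.
Merge one congruence at a time:
  Start: x ≡ 8 (mod 9).
  Combine with x ≡ 0 (mod 17); new modulus lcm = 153.
    Write x = 8 + 9·t and substitute into x ≡ 0 (mod 17): 9·t ≡ 0 − 8 = -8 (mod 17).
    Reduce coefficients mod 17: 9·t ≡ 9 (mod 17).
    The inverse of 9 mod 17 is 2 (since 9·2 = 18 = 1·17 + 1), so t ≡ 2·9 = 18 ≡ 1 (mod 17).
    Then x = 8 + 9·1 = 17, valid modulo lcm(9, 17) = 153: x ≡ 17 (mod 153).
  Combine with x ≡ 2 (mod 19); new modulus lcm = 2907.
    Write x = 17 + 153·t and substitute into x ≡ 2 (mod 19): 153·t ≡ 2 − 17 = -15 (mod 19).
    Reduce coefficients mod 19: 1·t ≡ 4 (mod 19).
    So t ≡ 4 (mod 19).
    Then x = 17 + 153·4 = 629, valid modulo lcm(153, 19) = 2907: x ≡ 629 (mod 2907).
  Combine with x ≡ 6 (mod 8); new modulus lcm = 23256.
    Write x = 629 + 2907·t and substitute into x ≡ 6 (mod 8): 2907·t ≡ 6 − 629 = -623 (mod 8).
    Reduce coefficients mod 8: 3·t ≡ 1 (mod 8).
    The inverse of 3 mod 8 is 3 (since 3·3 = 9 = 1·8 + 1), so t ≡ 3·1 = 3 ≡ 3 (mod 8).
    Then x = 629 + 2907·3 = 9350, valid modulo lcm(2907, 8) = 23256: x ≡ 9350 (mod 23256).
Verify against each original: 9350 mod 9 = 8, 9350 mod 17 = 0, 9350 mod 19 = 2, 9350 mod 8 = 6.

x ≡ 9350 (mod 23256).


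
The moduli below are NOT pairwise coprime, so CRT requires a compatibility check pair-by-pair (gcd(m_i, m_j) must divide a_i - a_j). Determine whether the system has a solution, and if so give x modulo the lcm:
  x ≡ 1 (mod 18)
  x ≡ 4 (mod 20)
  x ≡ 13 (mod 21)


Moduli 18, 20, 21 are not pairwise coprime, so CRT works modulo lcm(m_i) when all pairwise compatibility conditions hold.
Pairwise compatibility: gcd(m_i, m_j) must divide a_i - a_j for every pair.
Merge one congruence at a time:
  Start: x ≡ 1 (mod 18).
  Combine with x ≡ 4 (mod 20): gcd(18, 20) = 2, and 4 - 1 = 3 is NOT divisible by 2.
    ⇒ system is inconsistent (no integer solution).

No solution (the system is inconsistent).


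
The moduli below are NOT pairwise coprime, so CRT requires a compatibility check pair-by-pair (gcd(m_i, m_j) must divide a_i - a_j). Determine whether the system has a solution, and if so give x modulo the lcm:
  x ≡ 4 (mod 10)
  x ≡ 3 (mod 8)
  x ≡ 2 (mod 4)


Moduli 10, 8, 4 are not pairwise coprime, so CRT works modulo lcm(m_i) when all pairwise compatibility conditions hold.
Pairwise compatibility: gcd(m_i, m_j) must divide a_i - a_j for every pair.
Merge one congruence at a time:
  Start: x ≡ 4 (mod 10).
  Combine with x ≡ 3 (mod 8): gcd(10, 8) = 2, and 3 - 4 = -1 is NOT divisible by 2.
    ⇒ system is inconsistent (no integer solution).

No solution (the system is inconsistent).


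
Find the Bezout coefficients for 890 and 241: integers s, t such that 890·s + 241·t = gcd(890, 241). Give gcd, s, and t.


Euclidean algorithm on (890, 241) — divide until remainder is 0:
  890 = 3 · 241 + 167
  241 = 1 · 167 + 74
  167 = 2 · 74 + 19
  74 = 3 · 19 + 17
  19 = 1 · 17 + 2
  17 = 8 · 2 + 1
  2 = 2 · 1 + 0
gcd(890, 241) = 1.
Track Bezout coefficients alongside the remainders: start with r₀ = 890 = a·1 + b·0 (s = 1, t = 0) and r₁ = 241 = a·0 + b·1 (s = 0, t = 1); each new remainder r_{k+1} = r_{k-1} − q_k·r_k inherits s_{k+1} = s_{k-1} − q_k·s_k, t_{k+1} = t_{k-1} − q_k·t_k, so r_k = a·s_k + b·t_k at every step:
  q = 3: r = 167, s = 1 − 3·0 = 1, t = 0 − 3·1 = -3  (check: 890·1 + 241·(-3) = 167)
  q = 1: r = 74, s = 0 − 1·1 = -1, t = 1 − 1·(-3) = 4  (check: 890·(-1) + 241·4 = 74)
  q = 2: r = 19, s = 1 − 2·(-1) = 3, t = -3 − 2·4 = -11  (check: 890·3 + 241·(-11) = 19)
  q = 3: r = 17, s = -1 − 3·3 = -10, t = 4 − 3·(-11) = 37  (check: 890·(-10) + 241·37 = 17)
  q = 1: r = 2, s = 3 − 1·(-10) = 13, t = -11 − 1·37 = -48  (check: 890·13 + 241·(-48) = 2)
  q = 8: r = 1, s = -10 − 8·13 = -114, t = 37 − 8·(-48) = 421  (check: 890·(-114) + 241·421 = 1)
The row with r = 1 (the gcd) gives the Bezout coefficients s = -114, t = 421.
Result: 890 · (-114) + 241 · (421) = 1.

gcd(890, 241) = 1; s = -114, t = 421 (check: 890·(-114) + 241·421 = 1).


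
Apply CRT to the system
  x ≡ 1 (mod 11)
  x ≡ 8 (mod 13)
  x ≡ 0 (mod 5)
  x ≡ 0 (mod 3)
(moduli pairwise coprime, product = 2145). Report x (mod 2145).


Product of moduli M = 11 · 13 · 5 · 3 = 2145.
Merge one congruence at a time:
  Start: x ≡ 1 (mod 11).
  Combine with x ≡ 8 (mod 13); new modulus lcm = 143.
    Write x = 1 + 11·t and substitute into x ≡ 8 (mod 13): 11·t ≡ 8 − 1 = 7 (mod 13).
    The inverse of 11 mod 13 is 6 (since 11·6 = 66 = 5·13 + 1), so t ≡ 6·7 = 42 ≡ 3 (mod 13).
    Then x = 1 + 11·3 = 34, valid modulo lcm(11, 13) = 143: x ≡ 34 (mod 143).
  Combine with x ≡ 0 (mod 5); new modulus lcm = 715.
    Write x = 34 + 143·t and substitute into x ≡ 0 (mod 5): 143·t ≡ 0 − 34 = -34 (mod 5).
    Reduce coefficients mod 5: 3·t ≡ 1 (mod 5).
    The inverse of 3 mod 5 is 2 (since 3·2 = 6 = 1·5 + 1), so t ≡ 2·1 = 2 ≡ 2 (mod 5).
    Then x = 34 + 143·2 = 320, valid modulo lcm(143, 5) = 715: x ≡ 320 (mod 715).
  Combine with x ≡ 0 (mod 3); new modulus lcm = 2145.
    Write x = 320 + 715·t and substitute into x ≡ 0 (mod 3): 715·t ≡ 0 − 320 = -320 (mod 3).
    Reduce coefficients mod 3: 1·t ≡ 1 (mod 3).
    So t ≡ 1 (mod 3).
    Then x = 320 + 715·1 = 1035, valid modulo lcm(715, 3) = 2145: x ≡ 1035 (mod 2145).
Verify against each original: 1035 mod 11 = 1, 1035 mod 13 = 8, 1035 mod 5 = 0, 1035 mod 3 = 0.

x ≡ 1035 (mod 2145).


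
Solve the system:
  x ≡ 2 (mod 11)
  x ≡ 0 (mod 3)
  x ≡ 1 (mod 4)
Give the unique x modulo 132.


Moduli 11, 3, 4 are pairwise coprime; by CRT there is a unique solution modulo M = 11 · 3 · 4 = 132.
Solve pairwise, accumulating the modulus:
  Start with x ≡ 2 (mod 11).
  Combine with x ≡ 0 (mod 3): since gcd(11, 3) = 1, we get a unique residue mod 33.
    Write x = 2 + 11·t and substitute into x ≡ 0 (mod 3): 11·t ≡ 0 − 2 = -2 (mod 3).
    Reduce coefficients mod 3: 2·t ≡ 1 (mod 3).
    The inverse of 2 mod 3 is 2 (since 2·2 = 4 = 1·3 + 1), so t ≡ 2·1 = 2 ≡ 2 (mod 3).
    Then x = 2 + 11·2 = 24, valid modulo lcm(11, 3) = 33: x ≡ 24 (mod 33).
  Combine with x ≡ 1 (mod 4): since gcd(33, 4) = 1, we get a unique residue mod 132.
    Write x = 24 + 33·t and substitute into x ≡ 1 (mod 4): 33·t ≡ 1 − 24 = -23 (mod 4).
    Reduce coefficients mod 4: 1·t ≡ 1 (mod 4).
    So t ≡ 1 (mod 4).
    Then x = 24 + 33·1 = 57, valid modulo lcm(33, 4) = 132: x ≡ 57 (mod 132).
Verify: 57 mod 11 = 2 ✓, 57 mod 3 = 0 ✓, 57 mod 4 = 1 ✓.

x ≡ 57 (mod 132).


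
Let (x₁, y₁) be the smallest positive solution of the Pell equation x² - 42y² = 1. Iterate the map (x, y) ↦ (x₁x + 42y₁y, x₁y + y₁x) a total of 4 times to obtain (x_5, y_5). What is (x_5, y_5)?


Step 1: Find the fundamental solution (x₁, y₁) of x² - 42y² = 1.
  Expand √42 as a continued fraction. a₀ = ⌊√42⌋ = 6; iterate m_{k+1} = d_k·a_k − m_k, d_{k+1} = (42 − m_{k+1}²)/d_k, a_{k+1} = ⌊(a₀ + m_{k+1})/d_{k+1}⌋ (starting m₀ = 0, d₀ = 1), with convergents p_k = a_k·p_{k-1} + p_{k-2}, q_k = a_k·q_{k-1} + q_{k-2} (p₋₁ = 1, q₋₁ = 0):
  k = 0: a₀ = 6; p₀/q₀ = 6/1; p₀² − 42·q₀² = 36 − 42 = -6.
  k = 1: m = 6, d = 6, a = ⌊(6 + 6)/6⌋ = 2; p/q = (2·6 + 1)/(2·1 + 0) = 13/2; p² − 42·q² = 169 − 168 = 1.
  The first convergent with p² − 42·q² = 1 gives the fundamental solution (x₁, y₁) = (13, 2).
Step 2: Apply the recurrence (x_{n+1}, y_{n+1}) = (x₁x_n + 42y₁y_n, x₁y_n + y₁x_n) repeatedly.
  From (x_1, y_1) = (13, 2): x_2 = 13·13 + 42·2·2 = 337; y_2 = 13·2 + 2·13 = 52.
  From (x_2, y_2) = (337, 52): x_3 = 13·337 + 42·2·52 = 8749; y_3 = 13·52 + 2·337 = 1350.
  From (x_3, y_3) = (8749, 1350): x_4 = 13·8749 + 42·2·1350 = 227137; y_4 = 13·1350 + 2·8749 = 35048.
  From (x_4, y_4) = (227137, 35048): x_5 = 13·227137 + 42·2·35048 = 5896813; y_5 = 13·35048 + 2·227137 = 909898.
Step 3: Verify x_5² - 42·y_5² = 34772403556969 - 34772403556968 = 1 (should be 1). ✓

(x_1, y_1) = (13, 2); (x_5, y_5) = (5896813, 909898).


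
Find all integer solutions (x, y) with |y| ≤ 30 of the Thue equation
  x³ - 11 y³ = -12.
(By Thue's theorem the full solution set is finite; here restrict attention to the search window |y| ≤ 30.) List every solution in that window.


The equation is x³ - 11y³ = -12. For fixed y, x³ = 11·y³ − 12, so a solution requires the RHS to be a perfect cube.
Strategy: iterate y from -30 to 30, compute RHS = 11·y³ − 12, and check whether it is a (positive or negative) perfect cube.
Check small values of y:
  y = 0: RHS = -12 is not a perfect cube.
  y = 1: RHS = -1 = (-1)³ ⇒ x = -1 works.
  y = -1: RHS = -23 is not a perfect cube.
  y = 2: RHS = 76 is not a perfect cube.
  y = -2: RHS = -100 is not a perfect cube.
  y = 3: RHS = 285 is not a perfect cube.
  y = -3: RHS = -309 is not a perfect cube.
Continuing the search up to |y| = 30 finds no further solutions beyond those listed.
Collected solutions: (-1, 1).

Solutions (with |y| ≤ 30): (-1, 1).


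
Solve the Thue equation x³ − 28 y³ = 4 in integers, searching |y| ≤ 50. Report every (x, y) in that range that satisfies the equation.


The equation is x³ - 28y³ = 4. For fixed y, x³ = 28·y³ + 4, so a solution requires the RHS to be a perfect cube.
Strategy: iterate y from -50 to 50, compute RHS = 28·y³ + 4, and check whether it is a (positive or negative) perfect cube.
Check small values of y:
  y = 0: RHS = 4 is not a perfect cube.
  y = 1: RHS = 32 is not a perfect cube.
  y = -1: RHS = -24 is not a perfect cube.
  y = 2: RHS = 228 is not a perfect cube.
  y = -2: RHS = -220 is not a perfect cube.
  y = 3: RHS = 760 is not a perfect cube.
  y = -3: RHS = -752 is not a perfect cube.
Continuing the search up to |y| = 50 finds no solutions either.
No (x, y) in the scanned range satisfies the equation.

No integer solutions with |y| ≤ 50.


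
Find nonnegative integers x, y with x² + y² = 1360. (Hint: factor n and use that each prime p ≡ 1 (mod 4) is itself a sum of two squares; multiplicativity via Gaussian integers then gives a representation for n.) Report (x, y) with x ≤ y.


Step 1: Factor n = 1360 = 2^4 · 5 · 17.
Step 2: Check the mod-4 condition on each prime factor: 2 = 2 (special); 5 ≡ 1 (mod 4), exponent 1; 17 ≡ 1 (mod 4), exponent 1.
All primes ≡ 3 (mod 4) appear to even exponent (or don't appear), so by the two-squares theorem n IS expressible as a sum of two squares.
Step 3: Build a representation. Group n = k² · m with k = 4 and m = 5 · 17 = 85 (a product of primes ≡ 1 (mod 4)); a representation of m scales to one of n via (k·x)² + (k·y)² = k²(x² + y²). Each prime p ≡ 1 (mod 4) is itself a sum of two squares; find a² by testing p − a² for a perfect square:
  5: 5 − 1² = 4 = 2² ⇒ 5 = 1² + 2².
  17: 17 − 1² = 16 = 4² ⇒ 17 = 1² + 4².
  Combine using the Brahmagupta–Fibonacci identity (a² + b²)(c² + d²) = (ac − bd)² + (ad + bc)² = (ac + bd)² + (ad − bc)²:
  5 · 17 = 85: from (1² + 2²)(1² + 4²), take (1·1 − 2·4, 1·4 + 2·1) = (1 − 8, 4 + 2) = (-7, 6); dropping signs (only squares matter) gives (7, 6); check 7² + 6² = 49 + 36 = 85 ✓.
  Scale by k = 4: (4·7, 4·6) = (28, 24).
Step 4: Order so x ≤ y and verify: 24² + 28² = 576 + 784 = 1360 = n. ✓

n = 1360 = 24² + 28² (one valid representation with x ≤ y).


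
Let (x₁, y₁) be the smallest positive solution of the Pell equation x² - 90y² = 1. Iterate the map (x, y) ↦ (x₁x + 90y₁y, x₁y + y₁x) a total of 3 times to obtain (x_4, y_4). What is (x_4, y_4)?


Step 1: Find the fundamental solution (x₁, y₁) of x² - 90y² = 1.
  Expand √90 as a continued fraction. a₀ = ⌊√90⌋ = 9; iterate m_{k+1} = d_k·a_k − m_k, d_{k+1} = (90 − m_{k+1}²)/d_k, a_{k+1} = ⌊(a₀ + m_{k+1})/d_{k+1}⌋ (starting m₀ = 0, d₀ = 1), with convergents p_k = a_k·p_{k-1} + p_{k-2}, q_k = a_k·q_{k-1} + q_{k-2} (p₋₁ = 1, q₋₁ = 0):
  k = 0: a₀ = 9; p₀/q₀ = 9/1; p₀² − 90·q₀² = 81 − 90 = -9.
  k = 1: m = 9, d = 9, a = ⌊(9 + 9)/9⌋ = 2; p/q = (2·9 + 1)/(2·1 + 0) = 19/2; p² − 90·q² = 361 − 360 = 1.
  The first convergent with p² − 90·q² = 1 gives the fundamental solution (x₁, y₁) = (19, 2).
Step 2: Apply the recurrence (x_{n+1}, y_{n+1}) = (x₁x_n + 90y₁y_n, x₁y_n + y₁x_n) repeatedly.
  From (x_1, y_1) = (19, 2): x_2 = 19·19 + 90·2·2 = 721; y_2 = 19·2 + 2·19 = 76.
  From (x_2, y_2) = (721, 76): x_3 = 19·721 + 90·2·76 = 27379; y_3 = 19·76 + 2·721 = 2886.
  From (x_3, y_3) = (27379, 2886): x_4 = 19·27379 + 90·2·2886 = 1039681; y_4 = 19·2886 + 2·27379 = 109592.
Step 3: Verify x_4² - 90·y_4² = 1080936581761 - 1080936581760 = 1 (should be 1). ✓

(x_1, y_1) = (19, 2); (x_4, y_4) = (1039681, 109592).


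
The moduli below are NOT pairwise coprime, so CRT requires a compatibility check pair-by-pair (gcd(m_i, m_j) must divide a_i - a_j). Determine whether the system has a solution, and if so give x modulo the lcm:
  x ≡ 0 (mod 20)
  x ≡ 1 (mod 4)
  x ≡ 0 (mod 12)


Moduli 20, 4, 12 are not pairwise coprime, so CRT works modulo lcm(m_i) when all pairwise compatibility conditions hold.
Pairwise compatibility: gcd(m_i, m_j) must divide a_i - a_j for every pair.
Merge one congruence at a time:
  Start: x ≡ 0 (mod 20).
  Combine with x ≡ 1 (mod 4): gcd(20, 4) = 4, and 1 - 0 = 1 is NOT divisible by 4.
    ⇒ system is inconsistent (no integer solution).

No solution (the system is inconsistent).


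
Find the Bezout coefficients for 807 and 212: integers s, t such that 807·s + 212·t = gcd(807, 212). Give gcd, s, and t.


Euclidean algorithm on (807, 212) — divide until remainder is 0:
  807 = 3 · 212 + 171
  212 = 1 · 171 + 41
  171 = 4 · 41 + 7
  41 = 5 · 7 + 6
  7 = 1 · 6 + 1
  6 = 6 · 1 + 0
gcd(807, 212) = 1.
Track Bezout coefficients alongside the remainders: start with r₀ = 807 = a·1 + b·0 (s = 1, t = 0) and r₁ = 212 = a·0 + b·1 (s = 0, t = 1); each new remainder r_{k+1} = r_{k-1} − q_k·r_k inherits s_{k+1} = s_{k-1} − q_k·s_k, t_{k+1} = t_{k-1} − q_k·t_k, so r_k = a·s_k + b·t_k at every step:
  q = 3: r = 171, s = 1 − 3·0 = 1, t = 0 − 3·1 = -3  (check: 807·1 + 212·(-3) = 171)
  q = 1: r = 41, s = 0 − 1·1 = -1, t = 1 − 1·(-3) = 4  (check: 807·(-1) + 212·4 = 41)
  q = 4: r = 7, s = 1 − 4·(-1) = 5, t = -3 − 4·4 = -19  (check: 807·5 + 212·(-19) = 7)
  q = 5: r = 6, s = -1 − 5·5 = -26, t = 4 − 5·(-19) = 99  (check: 807·(-26) + 212·99 = 6)
  q = 1: r = 1, s = 5 − 1·(-26) = 31, t = -19 − 1·99 = -118  (check: 807·31 + 212·(-118) = 1)
The row with r = 1 (the gcd) gives the Bezout coefficients s = 31, t = -118.
Result: 807 · (31) + 212 · (-118) = 1.

gcd(807, 212) = 1; s = 31, t = -118 (check: 807·31 + 212·(-118) = 1).


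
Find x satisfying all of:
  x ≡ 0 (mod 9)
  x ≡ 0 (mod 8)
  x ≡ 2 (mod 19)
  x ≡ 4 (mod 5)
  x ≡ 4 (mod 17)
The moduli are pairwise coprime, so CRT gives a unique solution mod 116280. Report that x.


Product of moduli M = 9 · 8 · 19 · 5 · 17 = 116280.
Merge one congruence at a time:
  Start: x ≡ 0 (mod 9).
  Combine with x ≡ 0 (mod 8); new modulus lcm = 72.
    Write x = 0 + 9·t and substitute into x ≡ 0 (mod 8): 9·t ≡ 0 − 0 = 0 (mod 8).
    Reduce coefficients mod 8: 1·t ≡ 0 (mod 8).
    So t ≡ 0 (mod 8).
    Then x = 0 + 9·0 = 0, valid modulo lcm(9, 8) = 72: x ≡ 0 (mod 72).
  Combine with x ≡ 2 (mod 19); new modulus lcm = 1368.
    Write x = 0 + 72·t and substitute into x ≡ 2 (mod 19): 72·t ≡ 2 − 0 = 2 (mod 19).
    Reduce coefficients mod 19: 15·t ≡ 2 (mod 19).
    The inverse of 15 mod 19 is 14 (since 15·14 = 210 = 11·19 + 1), so t ≡ 14·2 = 28 ≡ 9 (mod 19).
    Then x = 0 + 72·9 = 648, valid modulo lcm(72, 19) = 1368: x ≡ 648 (mod 1368).
  Combine with x ≡ 4 (mod 5); new modulus lcm = 6840.
    Write x = 648 + 1368·t and substitute into x ≡ 4 (mod 5): 1368·t ≡ 4 − 648 = -644 (mod 5).
    Reduce coefficients mod 5: 3·t ≡ 1 (mod 5).
    The inverse of 3 mod 5 is 2 (since 3·2 = 6 = 1·5 + 1), so t ≡ 2·1 = 2 ≡ 2 (mod 5).
    Then x = 648 + 1368·2 = 3384, valid modulo lcm(1368, 5) = 6840: x ≡ 3384 (mod 6840).
  Combine with x ≡ 4 (mod 17); new modulus lcm = 116280.
    Write x = 3384 + 6840·t and substitute into x ≡ 4 (mod 17): 6840·t ≡ 4 − 3384 = -3380 (mod 17).
    Reduce coefficients mod 17: 6·t ≡ 3 (mod 17).
    The inverse of 6 mod 17 is 3 (since 6·3 = 18 = 1·17 + 1), so t ≡ 3·3 = 9 ≡ 9 (mod 17).
    Then x = 3384 + 6840·9 = 64944, valid modulo lcm(6840, 17) = 116280: x ≡ 64944 (mod 116280).
Verify against each original: 64944 mod 9 = 0, 64944 mod 8 = 0, 64944 mod 19 = 2, 64944 mod 5 = 4, 64944 mod 17 = 4.

x ≡ 64944 (mod 116280).


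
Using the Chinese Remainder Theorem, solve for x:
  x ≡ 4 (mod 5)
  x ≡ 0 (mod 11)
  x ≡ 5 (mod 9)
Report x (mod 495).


Moduli 5, 11, 9 are pairwise coprime; by CRT there is a unique solution modulo M = 5 · 11 · 9 = 495.
Solve pairwise, accumulating the modulus:
  Start with x ≡ 4 (mod 5).
  Combine with x ≡ 0 (mod 11): since gcd(5, 11) = 1, we get a unique residue mod 55.
    Write x = 4 + 5·t and substitute into x ≡ 0 (mod 11): 5·t ≡ 0 − 4 = -4 (mod 11).
    Reduce coefficients mod 11: 5·t ≡ 7 (mod 11).
    The inverse of 5 mod 11 is 9 (since 5·9 = 45 = 4·11 + 1), so t ≡ 9·7 = 63 ≡ 8 (mod 11).
    Then x = 4 + 5·8 = 44, valid modulo lcm(5, 11) = 55: x ≡ 44 (mod 55).
  Combine with x ≡ 5 (mod 9): since gcd(55, 9) = 1, we get a unique residue mod 495.
    Write x = 44 + 55·t and substitute into x ≡ 5 (mod 9): 55·t ≡ 5 − 44 = -39 (mod 9).
    Reduce coefficients mod 9: 1·t ≡ 6 (mod 9).
    So t ≡ 6 (mod 9).
    Then x = 44 + 55·6 = 374, valid modulo lcm(55, 9) = 495: x ≡ 374 (mod 495).
Verify: 374 mod 5 = 4 ✓, 374 mod 11 = 0 ✓, 374 mod 9 = 5 ✓.

x ≡ 374 (mod 495).


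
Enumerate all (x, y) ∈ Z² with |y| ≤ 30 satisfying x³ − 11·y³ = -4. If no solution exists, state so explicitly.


The equation is x³ - 11y³ = -4. For fixed y, x³ = 11·y³ − 4, so a solution requires the RHS to be a perfect cube.
Strategy: iterate y from -30 to 30, compute RHS = 11·y³ − 4, and check whether it is a (positive or negative) perfect cube.
Check small values of y:
  y = 0: RHS = -4 is not a perfect cube.
  y = 1: RHS = 7 is not a perfect cube.
  y = -1: RHS = -15 is not a perfect cube.
  y = 2: RHS = 84 is not a perfect cube.
  y = -2: RHS = -92 is not a perfect cube.
  y = 3: RHS = 293 is not a perfect cube.
  y = -3: RHS = -301 is not a perfect cube.
Continuing the search up to |y| = 30 finds no solutions either.
No (x, y) in the scanned range satisfies the equation.

No integer solutions with |y| ≤ 30.


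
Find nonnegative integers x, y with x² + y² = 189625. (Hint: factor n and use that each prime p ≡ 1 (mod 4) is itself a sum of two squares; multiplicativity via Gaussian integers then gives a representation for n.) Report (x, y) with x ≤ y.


Step 1: Factor n = 189625 = 5^3 · 37 · 41.
Step 2: Check the mod-4 condition on each prime factor: 5 ≡ 1 (mod 4), exponent 3; 37 ≡ 1 (mod 4), exponent 1; 41 ≡ 1 (mod 4), exponent 1.
All primes ≡ 3 (mod 4) appear to even exponent (or don't appear), so by the two-squares theorem n IS expressible as a sum of two squares.
Step 3: Build a representation. Group n = k² · m with k = 5 and m = 5 · 37 · 41 = 7585 (a product of primes ≡ 1 (mod 4)); a representation of m scales to one of n via (k·x)² + (k·y)² = k²(x² + y²). Each prime p ≡ 1 (mod 4) is itself a sum of two squares; find a² by testing p − a² for a perfect square:
  5: 5 − 1² = 4 = 2² ⇒ 5 = 1² + 2².
  37: 37 − 1² = 36 = 6² ⇒ 37 = 1² + 6².
  41: 41 − 1² = 40, 41 − 2² = 37, 41 − 3² = 32, 41 − 4² = 25 = 5² ⇒ 41 = 4² + 5².
  Combine using the Brahmagupta–Fibonacci identity (a² + b²)(c² + d²) = (ac − bd)² + (ad + bc)² = (ac + bd)² + (ad − bc)²:
  5 · 37 = 185: from (1² + 2²)(1² + 6²), take (1·1 − 2·6, 1·6 + 2·1) = (1 − 12, 6 + 2) = (-11, 8); dropping signs (only squares matter) gives (11, 8); check 11² + 8² = 121 + 64 = 185 ✓.
  185 · 41 = 7585: from (11² + 8²)(4² + 5²), take (11·4 − 8·5, 11·5 + 8·4) = (44 − 40, 55 + 32) = (4, 87); check 4² + 87² = 16 + 7569 = 7585 ✓.
  Scale by k = 5: (5·4, 5·87) = (20, 435).
Step 4: Order so x ≤ y and verify: 20² + 435² = 400 + 189225 = 189625 = n. ✓

n = 189625 = 20² + 435² (one valid representation with x ≤ y).


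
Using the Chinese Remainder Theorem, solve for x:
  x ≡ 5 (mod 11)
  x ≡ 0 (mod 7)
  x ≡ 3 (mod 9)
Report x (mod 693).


Moduli 11, 7, 9 are pairwise coprime; by CRT there is a unique solution modulo M = 11 · 7 · 9 = 693.
Solve pairwise, accumulating the modulus:
  Start with x ≡ 5 (mod 11).
  Combine with x ≡ 0 (mod 7): since gcd(11, 7) = 1, we get a unique residue mod 77.
    Write x = 5 + 11·t and substitute into x ≡ 0 (mod 7): 11·t ≡ 0 − 5 = -5 (mod 7).
    Reduce coefficients mod 7: 4·t ≡ 2 (mod 7).
    The inverse of 4 mod 7 is 2 (since 4·2 = 8 = 1·7 + 1), so t ≡ 2·2 = 4 ≡ 4 (mod 7).
    Then x = 5 + 11·4 = 49, valid modulo lcm(11, 7) = 77: x ≡ 49 (mod 77).
  Combine with x ≡ 3 (mod 9): since gcd(77, 9) = 1, we get a unique residue mod 693.
    Write x = 49 + 77·t and substitute into x ≡ 3 (mod 9): 77·t ≡ 3 − 49 = -46 (mod 9).
    Reduce coefficients mod 9: 5·t ≡ 8 (mod 9).
    The inverse of 5 mod 9 is 2 (since 5·2 = 10 = 1·9 + 1), so t ≡ 2·8 = 16 ≡ 7 (mod 9).
    Then x = 49 + 77·7 = 588, valid modulo lcm(77, 9) = 693: x ≡ 588 (mod 693).
Verify: 588 mod 11 = 5 ✓, 588 mod 7 = 0 ✓, 588 mod 9 = 3 ✓.

x ≡ 588 (mod 693).


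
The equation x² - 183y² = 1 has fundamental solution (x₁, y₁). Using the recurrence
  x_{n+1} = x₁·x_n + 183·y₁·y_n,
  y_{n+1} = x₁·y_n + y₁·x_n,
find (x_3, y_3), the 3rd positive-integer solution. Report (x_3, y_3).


Step 1: Find the fundamental solution (x₁, y₁) of x² - 183y² = 1.
  Expand √183 as a continued fraction. a₀ = ⌊√183⌋ = 13; iterate m_{k+1} = d_k·a_k − m_k, d_{k+1} = (183 − m_{k+1}²)/d_k, a_{k+1} = ⌊(a₀ + m_{k+1})/d_{k+1}⌋ (starting m₀ = 0, d₀ = 1), with convergents p_k = a_k·p_{k-1} + p_{k-2}, q_k = a_k·q_{k-1} + q_{k-2} (p₋₁ = 1, q₋₁ = 0):
  k = 0: a₀ = 13; p₀/q₀ = 13/1; p₀² − 183·q₀² = 169 − 183 = -14.
  k = 1: m = 13, d = 14, a = ⌊(13 + 13)/14⌋ = 1; p/q = (1·13 + 1)/(1·1 + 0) = 14/1; p² − 183·q² = 196 − 183 = 13.
  k = 2: m = 1, d = 13, a = ⌊(13 + 1)/13⌋ = 1; p/q = (1·14 + 13)/(1·1 + 1) = 27/2; p² − 183·q² = 729 − 732 = -3.
  k = 3: m = 12, d = 3, a = ⌊(13 + 12)/3⌋ = 8; p/q = (8·27 + 14)/(8·2 + 1) = 230/17; p² − 183·q² = 52900 − 52887 = 13.
  k = 4: m = 12, d = 13, a = ⌊(13 + 12)/13⌋ = 1; p/q = (1·230 + 27)/(1·17 + 2) = 257/19; p² − 183·q² = 66049 − 66063 = -14.
  k = 5: m = 1, d = 14, a = ⌊(13 + 1)/14⌋ = 1; p/q = (1·257 + 230)/(1·19 + 17) = 487/36; p² − 183·q² = 237169 − 237168 = 1.
  The first convergent with p² − 183·q² = 1 gives the fundamental solution (x₁, y₁) = (487, 36).
Step 2: Apply the recurrence (x_{n+1}, y_{n+1}) = (x₁x_n + 183y₁y_n, x₁y_n + y₁x_n) repeatedly.
  From (x_1, y_1) = (487, 36): x_2 = 487·487 + 183·36·36 = 474337; y_2 = 487·36 + 36·487 = 35064.
  From (x_2, y_2) = (474337, 35064): x_3 = 487·474337 + 183·36·35064 = 462003751; y_3 = 487·35064 + 36·474337 = 34152300.
Step 3: Verify x_3² - 183·y_3² = 213447465938070001 - 213447465938070000 = 1 (should be 1). ✓

(x_1, y_1) = (487, 36); (x_3, y_3) = (462003751, 34152300).


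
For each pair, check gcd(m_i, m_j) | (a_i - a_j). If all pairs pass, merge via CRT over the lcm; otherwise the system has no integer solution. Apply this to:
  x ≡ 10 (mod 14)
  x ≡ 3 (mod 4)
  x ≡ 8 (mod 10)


Moduli 14, 4, 10 are not pairwise coprime, so CRT works modulo lcm(m_i) when all pairwise compatibility conditions hold.
Pairwise compatibility: gcd(m_i, m_j) must divide a_i - a_j for every pair.
Merge one congruence at a time:
  Start: x ≡ 10 (mod 14).
  Combine with x ≡ 3 (mod 4): gcd(14, 4) = 2, and 3 - 10 = -7 is NOT divisible by 2.
    ⇒ system is inconsistent (no integer solution).

No solution (the system is inconsistent).


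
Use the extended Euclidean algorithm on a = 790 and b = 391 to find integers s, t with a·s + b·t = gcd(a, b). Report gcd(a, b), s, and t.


Euclidean algorithm on (790, 391) — divide until remainder is 0:
  790 = 2 · 391 + 8
  391 = 48 · 8 + 7
  8 = 1 · 7 + 1
  7 = 7 · 1 + 0
gcd(790, 391) = 1.
Track Bezout coefficients alongside the remainders: start with r₀ = 790 = a·1 + b·0 (s = 1, t = 0) and r₁ = 391 = a·0 + b·1 (s = 0, t = 1); each new remainder r_{k+1} = r_{k-1} − q_k·r_k inherits s_{k+1} = s_{k-1} − q_k·s_k, t_{k+1} = t_{k-1} − q_k·t_k, so r_k = a·s_k + b·t_k at every step:
  q = 2: r = 8, s = 1 − 2·0 = 1, t = 0 − 2·1 = -2  (check: 790·1 + 391·(-2) = 8)
  q = 48: r = 7, s = 0 − 48·1 = -48, t = 1 − 48·(-2) = 97  (check: 790·(-48) + 391·97 = 7)
  q = 1: r = 1, s = 1 − 1·(-48) = 49, t = -2 − 1·97 = -99  (check: 790·49 + 391·(-99) = 1)
The row with r = 1 (the gcd) gives the Bezout coefficients s = 49, t = -99.
Result: 790 · (49) + 391 · (-99) = 1.

gcd(790, 391) = 1; s = 49, t = -99 (check: 790·49 + 391·(-99) = 1).


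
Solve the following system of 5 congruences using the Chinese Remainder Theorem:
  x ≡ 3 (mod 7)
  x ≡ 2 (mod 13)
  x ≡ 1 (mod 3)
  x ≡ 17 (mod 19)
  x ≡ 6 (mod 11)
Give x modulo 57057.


Product of moduli M = 7 · 13 · 3 · 19 · 11 = 57057.
Merge one congruence at a time:
  Start: x ≡ 3 (mod 7).
  Combine with x ≡ 2 (mod 13); new modulus lcm = 91.
    Write x = 3 + 7·t and substitute into x ≡ 2 (mod 13): 7·t ≡ 2 − 3 = -1 (mod 13).
    Reduce coefficients mod 13: 7·t ≡ 12 (mod 13).
    The inverse of 7 mod 13 is 2 (since 7·2 = 14 = 1·13 + 1), so t ≡ 2·12 = 24 ≡ 11 (mod 13).
    Then x = 3 + 7·11 = 80, valid modulo lcm(7, 13) = 91: x ≡ 80 (mod 91).
  Combine with x ≡ 1 (mod 3); new modulus lcm = 273.
    Write x = 80 + 91·t and substitute into x ≡ 1 (mod 3): 91·t ≡ 1 − 80 = -79 (mod 3).
    Reduce coefficients mod 3: 1·t ≡ 2 (mod 3).
    So t ≡ 2 (mod 3).
    Then x = 80 + 91·2 = 262, valid modulo lcm(91, 3) = 273: x ≡ 262 (mod 273).
  Combine with x ≡ 17 (mod 19); new modulus lcm = 5187.
    Write x = 262 + 273·t and substitute into x ≡ 17 (mod 19): 273·t ≡ 17 − 262 = -245 (mod 19).
    Reduce coefficients mod 19: 7·t ≡ 2 (mod 19).
    The inverse of 7 mod 19 is 11 (since 7·11 = 77 = 4·19 + 1), so t ≡ 11·2 = 22 ≡ 3 (mod 19).
    Then x = 262 + 273·3 = 1081, valid modulo lcm(273, 19) = 5187: x ≡ 1081 (mod 5187).
  Combine with x ≡ 6 (mod 11); new modulus lcm = 57057.
    Write x = 1081 + 5187·t and substitute into x ≡ 6 (mod 11): 5187·t ≡ 6 − 1081 = -1075 (mod 11).
    Reduce coefficients mod 11: 6·t ≡ 3 (mod 11).
    The inverse of 6 mod 11 is 2 (since 6·2 = 12 = 1·11 + 1), so t ≡ 2·3 = 6 ≡ 6 (mod 11).
    Then x = 1081 + 5187·6 = 32203, valid modulo lcm(5187, 11) = 57057: x ≡ 32203 (mod 57057).
Verify against each original: 32203 mod 7 = 3, 32203 mod 13 = 2, 32203 mod 3 = 1, 32203 mod 19 = 17, 32203 mod 11 = 6.

x ≡ 32203 (mod 57057).


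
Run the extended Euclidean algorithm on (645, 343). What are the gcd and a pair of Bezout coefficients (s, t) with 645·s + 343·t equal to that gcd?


Euclidean algorithm on (645, 343) — divide until remainder is 0:
  645 = 1 · 343 + 302
  343 = 1 · 302 + 41
  302 = 7 · 41 + 15
  41 = 2 · 15 + 11
  15 = 1 · 11 + 4
  11 = 2 · 4 + 3
  4 = 1 · 3 + 1
  3 = 3 · 1 + 0
gcd(645, 343) = 1.
Track Bezout coefficients alongside the remainders: start with r₀ = 645 = a·1 + b·0 (s = 1, t = 0) and r₁ = 343 = a·0 + b·1 (s = 0, t = 1); each new remainder r_{k+1} = r_{k-1} − q_k·r_k inherits s_{k+1} = s_{k-1} − q_k·s_k, t_{k+1} = t_{k-1} − q_k·t_k, so r_k = a·s_k + b·t_k at every step:
  q = 1: r = 302, s = 1 − 1·0 = 1, t = 0 − 1·1 = -1  (check: 645·1 + 343·(-1) = 302)
  q = 1: r = 41, s = 0 − 1·1 = -1, t = 1 − 1·(-1) = 2  (check: 645·(-1) + 343·2 = 41)
  q = 7: r = 15, s = 1 − 7·(-1) = 8, t = -1 − 7·2 = -15  (check: 645·8 + 343·(-15) = 15)
  q = 2: r = 11, s = -1 − 2·8 = -17, t = 2 − 2·(-15) = 32  (check: 645·(-17) + 343·32 = 11)
  q = 1: r = 4, s = 8 − 1·(-17) = 25, t = -15 − 1·32 = -47  (check: 645·25 + 343·(-47) = 4)
  q = 2: r = 3, s = -17 − 2·25 = -67, t = 32 − 2·(-47) = 126  (check: 645·(-67) + 343·126 = 3)
  q = 1: r = 1, s = 25 − 1·(-67) = 92, t = -47 − 1·126 = -173  (check: 645·92 + 343·(-173) = 1)
The row with r = 1 (the gcd) gives the Bezout coefficients s = 92, t = -173.
Result: 645 · (92) + 343 · (-173) = 1.

gcd(645, 343) = 1; s = 92, t = -173 (check: 645·92 + 343·(-173) = 1).


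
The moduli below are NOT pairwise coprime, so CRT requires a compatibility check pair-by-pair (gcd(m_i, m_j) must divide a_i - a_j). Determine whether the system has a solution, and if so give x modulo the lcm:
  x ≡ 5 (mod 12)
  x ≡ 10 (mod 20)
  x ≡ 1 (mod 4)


Moduli 12, 20, 4 are not pairwise coprime, so CRT works modulo lcm(m_i) when all pairwise compatibility conditions hold.
Pairwise compatibility: gcd(m_i, m_j) must divide a_i - a_j for every pair.
Merge one congruence at a time:
  Start: x ≡ 5 (mod 12).
  Combine with x ≡ 10 (mod 20): gcd(12, 20) = 4, and 10 - 5 = 5 is NOT divisible by 4.
    ⇒ system is inconsistent (no integer solution).

No solution (the system is inconsistent).


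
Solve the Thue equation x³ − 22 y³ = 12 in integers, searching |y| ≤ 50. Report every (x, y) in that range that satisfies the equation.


The equation is x³ - 22y³ = 12. For fixed y, x³ = 22·y³ + 12, so a solution requires the RHS to be a perfect cube.
Strategy: iterate y from -50 to 50, compute RHS = 22·y³ + 12, and check whether it is a (positive or negative) perfect cube.
Check small values of y:
  y = 0: RHS = 12 is not a perfect cube.
  y = 1: RHS = 34 is not a perfect cube.
  y = -1: RHS = -10 is not a perfect cube.
  y = 2: RHS = 188 is not a perfect cube.
  y = -2: RHS = -164 is not a perfect cube.
  y = 3: RHS = 606 is not a perfect cube.
  y = -3: RHS = -582 is not a perfect cube.
Continuing the search up to |y| = 50 finds no solutions either.
No (x, y) in the scanned range satisfies the equation.

No integer solutions with |y| ≤ 50.


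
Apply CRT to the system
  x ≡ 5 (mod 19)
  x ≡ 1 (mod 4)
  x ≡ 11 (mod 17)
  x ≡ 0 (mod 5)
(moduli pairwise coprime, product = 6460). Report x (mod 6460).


Product of moduli M = 19 · 4 · 17 · 5 = 6460.
Merge one congruence at a time:
  Start: x ≡ 5 (mod 19).
  Combine with x ≡ 1 (mod 4); new modulus lcm = 76.
    Write x = 5 + 19·t and substitute into x ≡ 1 (mod 4): 19·t ≡ 1 − 5 = -4 (mod 4).
    Reduce coefficients mod 4: 3·t ≡ 0 (mod 4).
    The inverse of 3 mod 4 is 3 (since 3·3 = 9 = 2·4 + 1), so t ≡ 3·0 = 0 ≡ 0 (mod 4).
    Then x = 5 + 19·0 = 5, valid modulo lcm(19, 4) = 76: x ≡ 5 (mod 76).
  Combine with x ≡ 11 (mod 17); new modulus lcm = 1292.
    Write x = 5 + 76·t and substitute into x ≡ 11 (mod 17): 76·t ≡ 11 − 5 = 6 (mod 17).
    Reduce coefficients mod 17: 8·t ≡ 6 (mod 17).
    The inverse of 8 mod 17 is 15 (since 8·15 = 120 = 7·17 + 1), so t ≡ 15·6 = 90 ≡ 5 (mod 17).
    Then x = 5 + 76·5 = 385, valid modulo lcm(76, 17) = 1292: x ≡ 385 (mod 1292).
  Combine with x ≡ 0 (mod 5); new modulus lcm = 6460.
    Write x = 385 + 1292·t and substitute into x ≡ 0 (mod 5): 1292·t ≡ 0 − 385 = -385 (mod 5).
    Reduce coefficients mod 5: 2·t ≡ 0 (mod 5).
    The inverse of 2 mod 5 is 3 (since 2·3 = 6 = 1·5 + 1), so t ≡ 3·0 = 0 ≡ 0 (mod 5).
    Then x = 385 + 1292·0 = 385, valid modulo lcm(1292, 5) = 6460: x ≡ 385 (mod 6460).
Verify against each original: 385 mod 19 = 5, 385 mod 4 = 1, 385 mod 17 = 11, 385 mod 5 = 0.

x ≡ 385 (mod 6460).


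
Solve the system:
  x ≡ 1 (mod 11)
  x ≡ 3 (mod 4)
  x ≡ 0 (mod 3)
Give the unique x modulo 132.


Moduli 11, 4, 3 are pairwise coprime; by CRT there is a unique solution modulo M = 11 · 4 · 3 = 132.
Solve pairwise, accumulating the modulus:
  Start with x ≡ 1 (mod 11).
  Combine with x ≡ 3 (mod 4): since gcd(11, 4) = 1, we get a unique residue mod 44.
    Write x = 1 + 11·t and substitute into x ≡ 3 (mod 4): 11·t ≡ 3 − 1 = 2 (mod 4).
    Reduce coefficients mod 4: 3·t ≡ 2 (mod 4).
    The inverse of 3 mod 4 is 3 (since 3·3 = 9 = 2·4 + 1), so t ≡ 3·2 = 6 ≡ 2 (mod 4).
    Then x = 1 + 11·2 = 23, valid modulo lcm(11, 4) = 44: x ≡ 23 (mod 44).
  Combine with x ≡ 0 (mod 3): since gcd(44, 3) = 1, we get a unique residue mod 132.
    Write x = 23 + 44·t and substitute into x ≡ 0 (mod 3): 44·t ≡ 0 − 23 = -23 (mod 3).
    Reduce coefficients mod 3: 2·t ≡ 1 (mod 3).
    The inverse of 2 mod 3 is 2 (since 2·2 = 4 = 1·3 + 1), so t ≡ 2·1 = 2 ≡ 2 (mod 3).
    Then x = 23 + 44·2 = 111, valid modulo lcm(44, 3) = 132: x ≡ 111 (mod 132).
Verify: 111 mod 11 = 1 ✓, 111 mod 4 = 3 ✓, 111 mod 3 = 0 ✓.

x ≡ 111 (mod 132).


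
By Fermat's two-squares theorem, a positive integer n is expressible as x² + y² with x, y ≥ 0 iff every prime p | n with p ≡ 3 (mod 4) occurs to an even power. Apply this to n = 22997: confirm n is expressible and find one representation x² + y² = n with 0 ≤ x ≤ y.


Step 1: Factor n = 22997 = 13 · 29 · 61.
Step 2: Check the mod-4 condition on each prime factor: 13 ≡ 1 (mod 4), exponent 1; 29 ≡ 1 (mod 4), exponent 1; 61 ≡ 1 (mod 4), exponent 1.
All primes ≡ 3 (mod 4) appear to even exponent (or don't appear), so by the two-squares theorem n IS expressible as a sum of two squares.
Step 3: Build a representation. Here n = 13 · 29 · 61 is a product of primes ≡ 1 (mod 4). Each prime p ≡ 1 (mod 4) is itself a sum of two squares; find a² by testing p − a² for a perfect square:
  13: 13 − 1² = 12, 13 − 2² = 9 = 3² ⇒ 13 = 2² + 3².
  29: 29 − 1² = 28, 29 − 2² = 25 = 5² ⇒ 29 = 2² + 5².
  61: 61 − 1² = 60, 61 − 2² = 57, 61 − 3² = 52, 61 − 4² = 45, 61 − 5² = 36 = 6² ⇒ 61 = 5² + 6².
  Combine using the Brahmagupta–Fibonacci identity (a² + b²)(c² + d²) = (ac − bd)² + (ad + bc)² = (ac + bd)² + (ad − bc)²:
  13 · 29 = 377: from (2² + 3²)(2² + 5²), take (2·2 − 3·5, 2·5 + 3·2) = (4 − 15, 10 + 6) = (-11, 16); dropping signs (only squares matter) gives (11, 16); check 11² + 16² = 121 + 256 = 377 ✓.
  377 · 61 = 22997: from (11² + 16²)(5² + 6²), take (11·5 − 16·6, 11·6 + 16·5) = (55 − 96, 66 + 80) = (-41, 146); dropping signs (only squares matter) gives (41, 146); check 41² + 146² = 1681 + 21316 = 22997 ✓.
Step 4: Order so x ≤ y and verify: 41² + 146² = 1681 + 21316 = 22997 = n. ✓

n = 22997 = 41² + 146² (one valid representation with x ≤ y).


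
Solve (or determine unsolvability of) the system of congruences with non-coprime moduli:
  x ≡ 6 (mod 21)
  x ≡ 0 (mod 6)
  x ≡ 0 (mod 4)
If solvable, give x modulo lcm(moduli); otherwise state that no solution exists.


Moduli 21, 6, 4 are not pairwise coprime, so CRT works modulo lcm(m_i) when all pairwise compatibility conditions hold.
Pairwise compatibility: gcd(m_i, m_j) must divide a_i - a_j for every pair.
Merge one congruence at a time:
  Start: x ≡ 6 (mod 21).
  Combine with x ≡ 0 (mod 6): gcd(21, 6) = 3; 0 - 6 = -6, which IS divisible by 3, so compatible.
    Write x = 6 + 21·t and substitute into x ≡ 0 (mod 6): 21·t ≡ 0 − 6 = -6 (mod 6).
    Divide the congruence (and modulus) by g = 3: 7·t ≡ -2 (mod 2).
    Reduce coefficients mod 2: 1·t ≡ 0 (mod 2).
    So t ≡ 0 (mod 2).
    Then x = 6 + 21·0 = 6, valid modulo lcm(21, 6) = 42: x ≡ 6 (mod 42).
  Combine with x ≡ 0 (mod 4): gcd(42, 4) = 2; 0 - 6 = -6, which IS divisible by 2, so compatible.
    Write x = 6 + 42·t and substitute into x ≡ 0 (mod 4): 42·t ≡ 0 − 6 = -6 (mod 4).
    Divide the congruence (and modulus) by g = 2: 21·t ≡ -3 (mod 2).
    Reduce coefficients mod 2: 1·t ≡ 1 (mod 2).
    So t ≡ 1 (mod 2).
    Then x = 6 + 42·1 = 48, valid modulo lcm(42, 4) = 84: x ≡ 48 (mod 84).
Verify: 48 mod 21 = 6, 48 mod 6 = 0, 48 mod 4 = 0.

x ≡ 48 (mod 84).
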